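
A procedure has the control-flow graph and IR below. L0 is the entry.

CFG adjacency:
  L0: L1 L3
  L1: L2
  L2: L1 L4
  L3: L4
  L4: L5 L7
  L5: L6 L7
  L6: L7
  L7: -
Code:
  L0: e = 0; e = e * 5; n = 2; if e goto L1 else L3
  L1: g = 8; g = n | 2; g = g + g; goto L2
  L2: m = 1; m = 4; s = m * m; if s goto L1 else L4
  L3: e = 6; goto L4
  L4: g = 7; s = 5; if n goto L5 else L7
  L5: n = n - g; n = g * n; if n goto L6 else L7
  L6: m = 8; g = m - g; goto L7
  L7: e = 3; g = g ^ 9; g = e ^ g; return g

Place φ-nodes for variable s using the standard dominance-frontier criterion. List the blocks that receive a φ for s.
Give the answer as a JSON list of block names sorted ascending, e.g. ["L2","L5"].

Answer: ["L1", "L4"]

Derivation:
idom tree: L1←L0 L2←L1 L3←L0 L4←L0 L5←L4 L6←L5 L7←L4
Dom at joins:
  L1: preds {L0,L2}: {L0} ∩ {L0,L1,L2} = {L0}; idom=L0
  L4: preds {L2,L3}: {L0,L1,L2} ∩ {L0,L3} = {L0}; idom=L0
  L7: preds {L4,L5,L6}: {L0,L4} ∩ {L0,L4,L5} ∩ {L0,L4,L5,L6} = {L0,L4}; idom=L4

Frontier:
  join L1 pred L0: · stop@L0
  join L1 pred L2: L2→L1 stop@L0
  join L4 pred L2: L2→L1 stop@L0
  join L4 pred L3: L3 stop@L0
  join L7 pred L4: · stop@L4
  join L7 pred L5: L5 stop@L4
  join L7 pred L6: L6→L5 stop@L4
  DF(L0)=∅
  DF(L1)={L1,L4}
  DF(L2)={L1,L4}
  DF(L3)={L4}
  DF(L4)=∅
  DF(L5)={L7}
  DF(L6)={L7}
  DF(L7)=∅

φ for s: defs {L2,L4}
  DF⁺ = {L1,L4}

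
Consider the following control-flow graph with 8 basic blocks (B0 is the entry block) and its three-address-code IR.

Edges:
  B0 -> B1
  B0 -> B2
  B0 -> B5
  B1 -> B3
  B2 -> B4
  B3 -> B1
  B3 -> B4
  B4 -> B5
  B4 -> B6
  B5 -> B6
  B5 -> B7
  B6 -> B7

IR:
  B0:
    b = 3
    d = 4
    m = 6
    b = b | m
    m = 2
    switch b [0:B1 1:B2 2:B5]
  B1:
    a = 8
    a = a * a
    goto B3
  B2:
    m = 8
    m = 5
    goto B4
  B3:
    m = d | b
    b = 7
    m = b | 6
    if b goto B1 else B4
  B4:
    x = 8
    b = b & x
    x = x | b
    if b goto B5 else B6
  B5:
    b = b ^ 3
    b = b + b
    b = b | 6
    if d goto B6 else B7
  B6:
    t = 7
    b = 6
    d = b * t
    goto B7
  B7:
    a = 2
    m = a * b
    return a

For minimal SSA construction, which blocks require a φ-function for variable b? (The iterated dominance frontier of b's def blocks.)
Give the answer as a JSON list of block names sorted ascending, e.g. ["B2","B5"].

idom tree: B1←B0 B2←B0 B3←B1 B4←B0 B5←B0 B6←B0 B7←B0
Join-block Dom:
  B1: preds {B0,B3}: {B0} ∩ {B0,B1,B3} = {B0}; idom=B0
  B4: preds {B2,B3}: {B0,B2} ∩ {B0,B1,B3} = {B0}; idom=B0
  B5: preds {B0,B4}: {B0} ∩ {B0,B4} = {B0}; idom=B0
  B6: preds {B4,B5}: {B0,B4} ∩ {B0,B5} = {B0}; idom=B0
  B7: preds {B5,B6}: {B0,B5} ∩ {B0,B6} = {B0}; idom=B0

Frontier:
  join B1 pred B0: · stop@B0
  join B1 pred B3: B3→B1 stop@B0
  join B4 pred B2: B2 stop@B0
  join B4 pred B3: B3→B1 stop@B0
  join B5 pred B0: · stop@B0
  join B5 pred B4: B4 stop@B0
  join B6 pred B4: B4 stop@B0
  join B6 pred B5: B5 stop@B0
  join B7 pred B5: B5 stop@B0
  join B7 pred B6: B6 stop@B0
  DF(B0)=∅
  DF(B1)={B1,B4}
  DF(B2)={B4}
  DF(B3)={B1,B4}
  DF(B4)={B5,B6}
  DF(B5)={B6,B7}
  DF(B6)={B7}
  DF(B7)=∅

φ for b: defs {B0,B3,B4,B5,B6}
  DF⁺ = {B1,B4,B5,B6,B7}

Answer: ["B1", "B4", "B5", "B6", "B7"]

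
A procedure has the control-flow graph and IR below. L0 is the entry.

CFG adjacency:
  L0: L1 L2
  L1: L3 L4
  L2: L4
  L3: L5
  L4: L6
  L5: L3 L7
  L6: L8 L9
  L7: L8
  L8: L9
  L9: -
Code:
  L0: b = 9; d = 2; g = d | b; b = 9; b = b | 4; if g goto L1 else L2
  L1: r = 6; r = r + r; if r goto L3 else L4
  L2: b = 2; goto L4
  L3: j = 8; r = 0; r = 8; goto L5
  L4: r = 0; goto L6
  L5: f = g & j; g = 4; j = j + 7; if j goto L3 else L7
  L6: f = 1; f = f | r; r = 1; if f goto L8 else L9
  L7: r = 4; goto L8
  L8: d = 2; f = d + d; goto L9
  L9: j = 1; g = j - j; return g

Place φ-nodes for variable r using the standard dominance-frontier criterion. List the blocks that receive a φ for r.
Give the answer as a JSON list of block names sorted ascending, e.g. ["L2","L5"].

Answer: ["L3", "L4", "L8", "L9"]

Derivation:
idom tree: L1←L0 L2←L0 L3←L1 L4←L0 L5←L3 L6←L4 L7←L5 L8←L0 L9←L0
Dom∩ at merges:
  L3: preds {L1,L5}: {L0,L1} ∩ {L0,L1,L3,L5} = {L0,L1}; idom=L1
  L4: preds {L1,L2}: {L0,L1} ∩ {L0,L2} = {L0}; idom=L0
  L8: preds {L6,L7}: {L0,L4,L6} ∩ {L0,L1,L3,L5,L7} = {L0}; idom=L0
  L9: preds {L6,L8}: {L0,L4,L6} ∩ {L0,L8} = {L0}; idom=L0

Frontier:
  join L3 pred L1: · stop@L1
  join L3 pred L5: L5→L3 stop@L1
  join L4 pred L1: L1 stop@L0
  join L4 pred L2: L2 stop@L0
  join L8 pred L6: L6→L4 stop@L0
  join L8 pred L7: L7→L5→L3→L1 stop@L0
  join L9 pred L6: L6→L4 stop@L0
  join L9 pred L8: L8 stop@L0
  L0 → ∅
  L1 → {L4,L8}
  L2 → {L4}
  L3 → {L3,L8}
  L4 → {L8,L9}
  L5 → {L3,L8}
  L6 → {L8,L9}
  L7 → {L8}
  L8 → {L9}
  L9 → ∅

φ for r: defs {L1,L3,L4,L6,L7}
  DF⁺ = {L3,L4,L8,L9}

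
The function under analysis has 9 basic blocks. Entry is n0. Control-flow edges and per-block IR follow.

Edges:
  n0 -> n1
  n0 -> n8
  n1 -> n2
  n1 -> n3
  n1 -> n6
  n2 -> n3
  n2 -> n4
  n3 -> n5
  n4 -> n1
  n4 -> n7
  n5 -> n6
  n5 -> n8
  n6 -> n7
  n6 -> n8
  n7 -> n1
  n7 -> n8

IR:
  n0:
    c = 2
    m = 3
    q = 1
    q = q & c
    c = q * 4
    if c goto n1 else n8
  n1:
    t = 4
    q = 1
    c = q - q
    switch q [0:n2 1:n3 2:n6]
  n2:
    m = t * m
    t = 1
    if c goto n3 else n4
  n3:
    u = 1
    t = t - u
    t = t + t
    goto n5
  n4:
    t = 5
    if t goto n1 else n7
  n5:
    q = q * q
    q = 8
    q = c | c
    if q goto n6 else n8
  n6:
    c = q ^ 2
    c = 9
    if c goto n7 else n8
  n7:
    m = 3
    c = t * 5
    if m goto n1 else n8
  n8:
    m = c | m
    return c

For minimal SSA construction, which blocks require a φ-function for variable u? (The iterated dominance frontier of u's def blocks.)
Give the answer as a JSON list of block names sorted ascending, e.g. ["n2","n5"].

idom tree: n1←n0 n2←n1 n3←n1 n4←n2 n5←n3 n6←n1 n7←n1 n8←n0
Dom at joins:
  n1: preds {n0,n4,n7}: {n0} ∩ {n0,n1,n2,n4} ∩ {n0,n1,n7} = {n0}; idom=n0
  n3: preds {n1,n2}: {n0,n1} ∩ {n0,n1,n2} = {n0,n1}; idom=n1
  n6: preds {n1,n5}: {n0,n1} ∩ {n0,n1,n3,n5} = {n0,n1}; idom=n1
  n7: preds {n4,n6}: {n0,n1,n2,n4} ∩ {n0,n1,n6} = {n0,n1}; idom=n1
  n8: preds {n0,n5,n6,n7}: {n0} ∩ {n0,n1,n3,n5} ∩ {n0,n1,n6} ∩ {n0,n1,n7} = {n0}; idom=n0

DF derivation:
  join n1 pred n0: · stop@n0
  join n1 pred n4: n4→n2→n1 stop@n0
  join n1 pred n7: n7→n1 stop@n0
  join n3 pred n1: · stop@n1
  join n3 pred n2: n2 stop@n1
  join n6 pred n1: · stop@n1
  join n6 pred n5: n5→n3 stop@n1
  join n7 pred n4: n4→n2 stop@n1
  join n7 pred n6: n6 stop@n1
  join n8 pred n0: · stop@n0
  join n8 pred n5: n5→n3→n1 stop@n0
  join n8 pred n6: n6→n1 stop@n0
  join n8 pred n7: n7→n1 stop@n0
  n0: DF=∅
  n1: DF={n1,n8}
  n2: DF={n1,n3,n7}
  n3: DF={n6,n8}
  n4: DF={n1,n7}
  n5: DF={n6,n8}
  n6: DF={n7,n8}
  n7: DF={n1,n8}
  n8: DF=∅

φ for u: defs {n3}
  DF⁺ = {n1,n6,n7,n8}

Answer: ["n1", "n6", "n7", "n8"]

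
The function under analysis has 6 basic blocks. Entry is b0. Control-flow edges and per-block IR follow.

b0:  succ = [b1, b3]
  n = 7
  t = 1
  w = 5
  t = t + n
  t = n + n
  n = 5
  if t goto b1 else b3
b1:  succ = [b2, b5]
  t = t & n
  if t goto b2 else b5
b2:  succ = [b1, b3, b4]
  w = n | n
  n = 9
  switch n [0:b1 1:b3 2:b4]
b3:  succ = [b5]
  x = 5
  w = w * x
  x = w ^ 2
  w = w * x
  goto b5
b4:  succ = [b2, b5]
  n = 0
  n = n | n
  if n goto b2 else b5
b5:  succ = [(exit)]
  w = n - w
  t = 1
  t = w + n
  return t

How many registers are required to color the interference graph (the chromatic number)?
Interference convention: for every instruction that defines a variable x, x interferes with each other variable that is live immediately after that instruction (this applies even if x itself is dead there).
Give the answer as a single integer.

Per-block:
  b0: {n,t,w} / ∅
  b1: {t} / {n,t}
  b2: {n,w} / {n}
  b3: {w,x} / {w}
  b4: {n} / ∅
  b5: {t,w} / {n,w}

Live sets:
  live b0: ∅→{n,t,w}
  live b1: {n,t,w}→{n,t,w}
  live b2: {n,t}→{n,t,w}
  live b3: {n,w}→{n,w}
  live b4: {t,w}→{n,t,w}
  live b5: {n,w}→∅

Interference:
  n: {t,w,x}
  t: {n,w}
  w: {n,t,x}
  x: {n,w}

Registers:
  {n,t,w} pairwise interfere (3-clique) ⇒ χ ≥ 3
  3-colouring: c0={n}  c1={w}  c2={t,x}
  χ = 3

Answer: 3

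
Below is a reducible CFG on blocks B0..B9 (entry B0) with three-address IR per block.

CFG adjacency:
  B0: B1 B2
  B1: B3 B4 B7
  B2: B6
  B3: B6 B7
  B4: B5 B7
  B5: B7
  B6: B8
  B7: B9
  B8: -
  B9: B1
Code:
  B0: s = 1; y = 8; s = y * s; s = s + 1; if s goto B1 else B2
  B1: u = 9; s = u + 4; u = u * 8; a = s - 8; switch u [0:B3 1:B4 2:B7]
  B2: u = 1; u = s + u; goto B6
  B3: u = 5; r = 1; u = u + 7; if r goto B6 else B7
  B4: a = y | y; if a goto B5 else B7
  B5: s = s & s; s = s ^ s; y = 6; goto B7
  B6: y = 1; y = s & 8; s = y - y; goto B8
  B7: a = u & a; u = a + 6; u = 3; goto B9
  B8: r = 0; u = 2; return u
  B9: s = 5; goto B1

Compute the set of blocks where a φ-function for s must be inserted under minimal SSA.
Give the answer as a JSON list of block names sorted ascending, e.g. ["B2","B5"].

idom tree: B1←B0 B2←B0 B3←B1 B4←B1 B5←B4 B6←B0 B7←B1 B8←B6 B9←B7
Join-block Dom:
  B1: preds {B0,B9}: {B0} ∩ {B0,B1,B7,B9} = {B0}; idom=B0
  B6: preds {B2,B3}: {B0,B2} ∩ {B0,B1,B3} = {B0}; idom=B0
  B7: preds {B1,B3,B4,B5}: {B0,B1} ∩ {B0,B1,B3} ∩ {B0,B1,B4} ∩ {B0,B1,B4,B5} = {B0,B1}; idom=B1

DF walk-up:
  B1←B0: walk · to B0
  B1←B9: walk B9→B7→B1 to B0
  B6←B2: walk B2 to B0
  B6←B3: walk B3→B1 to B0
  B7←B1: walk · to B1
  B7←B3: walk B3 to B1
  B7←B4: walk B4 to B1
  B7←B5: walk B5→B4 to B1
  B0 → ∅
  B1 → {B1,B6}
  B2 → {B6}
  B3 → {B6,B7}
  B4 → {B7}
  B5 → {B7}
  B6 → ∅
  B7 → {B1}
  B8 → ∅
  B9 → {B1}

φ for s: defs {B0,B1,B5,B6,B9}
  DF⁺ = {B1,B6,B7}

Answer: ["B1", "B6", "B7"]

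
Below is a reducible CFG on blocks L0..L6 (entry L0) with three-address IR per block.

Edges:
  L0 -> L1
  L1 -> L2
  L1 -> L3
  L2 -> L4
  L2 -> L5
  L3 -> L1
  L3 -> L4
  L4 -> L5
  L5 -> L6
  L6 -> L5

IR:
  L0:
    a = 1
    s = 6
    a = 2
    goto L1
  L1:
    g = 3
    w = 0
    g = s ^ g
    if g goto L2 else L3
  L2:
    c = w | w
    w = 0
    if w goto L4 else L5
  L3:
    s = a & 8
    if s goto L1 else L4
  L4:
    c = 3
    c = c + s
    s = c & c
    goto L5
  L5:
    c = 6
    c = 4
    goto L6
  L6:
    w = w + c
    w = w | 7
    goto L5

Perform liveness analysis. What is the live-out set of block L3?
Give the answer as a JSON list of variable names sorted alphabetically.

Per-block:
  L0: {a,s} / ∅
  L1: {g,w} / {s}
  L2: {c,w} / {w}
  L3: {s} / {a}
  L4: {c,s} / {s}
  L5: {c} / ∅
  L6: {w} / {c,w}

Backward fixpoint:
  L0: in=∅ out={a,s}
  L1: in={a,s} out={a,s,w}
  L2: in={s,w} out={s,w}
  L3: in={a,w} out={a,s,w}
  L4: in={s,w} out={w}
  L5: in={w} out={c,w}
  L6: in={c,w} out={w}

live-out(L3) = ["a", "s", "w"]

Answer: ["a", "s", "w"]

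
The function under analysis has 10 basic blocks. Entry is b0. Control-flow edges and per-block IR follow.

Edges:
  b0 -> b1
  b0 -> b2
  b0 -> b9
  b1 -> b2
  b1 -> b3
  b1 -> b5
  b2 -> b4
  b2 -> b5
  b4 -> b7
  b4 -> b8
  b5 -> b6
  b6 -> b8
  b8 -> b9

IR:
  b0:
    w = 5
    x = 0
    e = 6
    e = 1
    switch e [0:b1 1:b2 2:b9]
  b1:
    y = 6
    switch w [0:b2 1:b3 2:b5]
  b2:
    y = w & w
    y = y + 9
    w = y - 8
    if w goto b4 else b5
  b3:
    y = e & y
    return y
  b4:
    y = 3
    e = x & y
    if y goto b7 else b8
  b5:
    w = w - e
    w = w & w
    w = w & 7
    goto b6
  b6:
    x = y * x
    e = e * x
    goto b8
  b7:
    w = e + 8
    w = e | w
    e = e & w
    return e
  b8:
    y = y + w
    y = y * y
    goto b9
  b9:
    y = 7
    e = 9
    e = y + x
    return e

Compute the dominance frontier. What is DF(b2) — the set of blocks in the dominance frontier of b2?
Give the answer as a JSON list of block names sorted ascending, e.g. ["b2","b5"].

Answer: ["b5", "b8"]

Working:
idom tree: b1←b0 b2←b0 b3←b1 b4←b2 b5←b0 b6←b5 b7←b4 b8←b0 b9←b0
Dom at joins:
  b2: preds {b0,b1}: {b0} ∩ {b0,b1} = {b0}; idom=b0
  b5: preds {b1,b2}: {b0,b1} ∩ {b0,b2} = {b0}; idom=b0
  b8: preds {b4,b6}: {b0,b2,b4} ∩ {b0,b5,b6} = {b0}; idom=b0
  b9: preds {b0,b8}: {b0} ∩ {b0,b8} = {b0}; idom=b0

Frontier:
  b2←b0: walk · to b0
  b2←b1: walk b1 to b0
  b5←b1: walk b1 to b0
  b5←b2: walk b2 to b0
  b8←b4: walk b4→b2 to b0
  b8←b6: walk b6→b5 to b0
  b9←b0: walk · to b0
  b9←b8: walk b8 to b0
  DF(b0)=∅
  DF(b1)={b2,b5}
  DF(b2)={b5,b8}
  DF(b3)=∅
  DF(b4)={b8}
  DF(b5)={b8}
  DF(b6)={b8}
  DF(b7)=∅
  DF(b8)={b9}
  DF(b9)=∅

DF(b2) = ["b5", "b8"]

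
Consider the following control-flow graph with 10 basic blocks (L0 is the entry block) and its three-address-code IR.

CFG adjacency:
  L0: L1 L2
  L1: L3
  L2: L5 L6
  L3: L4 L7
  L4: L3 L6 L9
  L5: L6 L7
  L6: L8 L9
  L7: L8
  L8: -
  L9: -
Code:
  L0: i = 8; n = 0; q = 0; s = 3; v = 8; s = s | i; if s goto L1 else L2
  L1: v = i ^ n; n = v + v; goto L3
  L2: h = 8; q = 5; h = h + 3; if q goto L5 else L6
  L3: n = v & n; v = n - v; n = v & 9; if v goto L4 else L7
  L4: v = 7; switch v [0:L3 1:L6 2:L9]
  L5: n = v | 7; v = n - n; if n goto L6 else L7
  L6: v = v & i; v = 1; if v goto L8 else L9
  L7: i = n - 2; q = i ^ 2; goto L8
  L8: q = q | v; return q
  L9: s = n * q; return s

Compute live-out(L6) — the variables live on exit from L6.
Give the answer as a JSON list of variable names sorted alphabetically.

Answer: ["n", "q", "v"]

Derivation:
Block summaries:
  L0: {i,n,q,s,v} / ∅
  L1: {n,v} / {i,n}
  L2: {h,q} / ∅
  L3: {n,v} / {n,v}
  L4: {v} / ∅
  L5: {n,v} / {v}
  L6: {v} / {i,v}
  L7: {i,q} / {n}
  L8: {q} / {q,v}
  L9: {s} / {n,q}

Liveness:
  live L0: ∅→{i,n,q,v}
  live L1: {i,n,q}→{i,n,q,v}
  live L2: {i,n,v}→{i,n,q,v}
  live L3: {i,n,q,v}→{i,n,q,v}
  live L4: {i,n,q}→{i,n,q,v}
  live L5: {i,q,v}→{i,n,q,v}
  live L6: {i,n,q,v}→{n,q,v}
  live L7: {n,v}→{q,v}
  live L8: {q,v}→∅
  live L9: {n,q}→∅

live-out(L6) = ["n", "q", "v"]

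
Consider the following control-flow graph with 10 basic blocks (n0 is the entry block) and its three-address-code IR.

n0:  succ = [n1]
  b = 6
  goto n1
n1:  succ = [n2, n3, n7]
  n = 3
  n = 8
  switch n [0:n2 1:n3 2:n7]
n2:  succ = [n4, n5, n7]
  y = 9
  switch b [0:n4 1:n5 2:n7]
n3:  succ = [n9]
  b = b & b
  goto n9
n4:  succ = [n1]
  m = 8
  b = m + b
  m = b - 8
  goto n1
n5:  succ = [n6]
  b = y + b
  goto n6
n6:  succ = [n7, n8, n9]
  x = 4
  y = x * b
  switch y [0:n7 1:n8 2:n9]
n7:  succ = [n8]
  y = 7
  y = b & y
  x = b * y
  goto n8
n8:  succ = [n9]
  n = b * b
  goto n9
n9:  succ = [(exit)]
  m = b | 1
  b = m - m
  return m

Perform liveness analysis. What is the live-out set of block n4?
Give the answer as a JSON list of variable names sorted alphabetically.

Answer: ["b"]

Derivation:
Per-block:
  n0: def={b} ue=∅
  n1: def={n} ue=∅
  n2: def={y} ue={b}
  n3: def={b} ue={b}
  n4: def={b,m} ue={b}
  n5: def={b} ue={b,y}
  n6: def={x,y} ue={b}
  n7: def={x,y} ue={b}
  n8: def={n} ue={b}
  n9: def={b,m} ue={b}

Liveness:
  n0 li=∅ lo={b}
  n1 li={b} lo={b}
  n2 li={b} lo={b,y}
  n3 li={b} lo={b}
  n4 li={b} lo={b}
  n5 li={b,y} lo={b}
  n6 li={b} lo={b}
  n7 li={b} lo={b}
  n8 li={b} lo={b}
  n9 li={b} lo=∅

live-out(n4) = ["b"]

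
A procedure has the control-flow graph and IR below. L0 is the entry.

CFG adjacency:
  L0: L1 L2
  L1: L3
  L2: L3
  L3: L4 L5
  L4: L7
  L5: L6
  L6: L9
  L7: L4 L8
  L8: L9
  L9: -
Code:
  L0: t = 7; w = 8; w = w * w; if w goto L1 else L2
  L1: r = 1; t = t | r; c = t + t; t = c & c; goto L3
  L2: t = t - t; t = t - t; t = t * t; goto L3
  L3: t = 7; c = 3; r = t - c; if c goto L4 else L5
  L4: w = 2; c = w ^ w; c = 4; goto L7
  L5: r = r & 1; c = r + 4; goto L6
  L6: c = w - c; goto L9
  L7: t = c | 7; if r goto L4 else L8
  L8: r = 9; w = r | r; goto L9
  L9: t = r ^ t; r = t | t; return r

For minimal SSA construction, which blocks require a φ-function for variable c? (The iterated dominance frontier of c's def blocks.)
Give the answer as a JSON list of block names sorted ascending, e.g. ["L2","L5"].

Answer: ["L3", "L4", "L9"]

Working:
idom tree: L1←L0 L2←L0 L3←L0 L4←L3 L5←L3 L6←L5 L7←L4 L8←L7 L9←L3
Dom at joins:
  L3: preds {L1,L2}: {L0,L1} ∩ {L0,L2} = {L0}; idom=L0
  L4: preds {L3,L7}: {L0,L3} ∩ {L0,L3,L4,L7} = {L0,L3}; idom=L3
  L9: preds {L6,L8}: {L0,L3,L5,L6} ∩ {L0,L3,L4,L7,L8} = {L0,L3}; idom=L3

Frontier:
  join L3 pred L1: L1 stop@L0
  join L3 pred L2: L2 stop@L0
  join L4 pred L3: · stop@L3
  join L4 pred L7: L7→L4 stop@L3
  join L9 pred L6: L6→L5 stop@L3
  join L9 pred L8: L8→L7→L4 stop@L3
  DF(L0)=∅
  DF(L1)={L3}
  DF(L2)={L3}
  DF(L3)=∅
  DF(L4)={L4,L9}
  DF(L5)={L9}
  DF(L6)={L9}
  DF(L7)={L4,L9}
  DF(L8)={L9}
  DF(L9)=∅

φ for c: defs {L1,L3,L4,L5,L6}
  DF⁺ = {L3,L4,L9}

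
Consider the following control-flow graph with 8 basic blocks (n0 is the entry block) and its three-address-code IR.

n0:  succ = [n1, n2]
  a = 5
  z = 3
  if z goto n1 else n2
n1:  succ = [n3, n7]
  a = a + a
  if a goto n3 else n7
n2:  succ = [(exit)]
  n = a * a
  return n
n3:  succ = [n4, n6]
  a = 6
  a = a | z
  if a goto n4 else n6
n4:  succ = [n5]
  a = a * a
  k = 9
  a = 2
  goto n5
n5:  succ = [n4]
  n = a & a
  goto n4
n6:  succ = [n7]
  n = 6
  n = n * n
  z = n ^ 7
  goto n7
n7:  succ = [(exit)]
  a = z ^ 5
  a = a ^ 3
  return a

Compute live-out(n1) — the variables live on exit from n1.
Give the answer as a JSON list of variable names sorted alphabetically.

Answer: ["z"]

Analysis:
Block summaries:
  n0 def {a,z} use ∅
  n1 def {a} use {a}
  n2 def {n} use {a}
  n3 def {a} use {z}
  n4 def {a,k} use {a}
  n5 def {n} use {a}
  n6 def {n,z} use ∅
  n7 def {a} use {z}

Live sets:
  n0: in=∅ out={a,z}
  n1: in={a,z} out={z}
  n2: in={a} out=∅
  n3: in={z} out={a}
  n4: in={a} out={a}
  n5: in={a} out={a}
  n6: in=∅ out={z}
  n7: in={z} out=∅

live-out(n1) = ["z"]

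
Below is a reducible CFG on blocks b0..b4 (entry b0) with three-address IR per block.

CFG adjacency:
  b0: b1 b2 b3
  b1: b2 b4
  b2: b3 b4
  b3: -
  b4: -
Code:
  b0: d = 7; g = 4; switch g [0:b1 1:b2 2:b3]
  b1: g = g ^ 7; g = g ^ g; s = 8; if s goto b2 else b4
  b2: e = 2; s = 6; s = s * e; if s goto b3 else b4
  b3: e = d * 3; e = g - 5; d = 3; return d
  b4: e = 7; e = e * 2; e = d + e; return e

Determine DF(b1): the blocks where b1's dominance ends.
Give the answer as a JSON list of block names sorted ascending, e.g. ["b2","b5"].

idom tree: b1←b0 b2←b0 b3←b0 b4←b0
Dom at joins:
  b2: preds {b0,b1}: {b0} ∩ {b0,b1} = {b0}; idom=b0
  b3: preds {b0,b2}: {b0} ∩ {b0,b2} = {b0}; idom=b0
  b4: preds {b1,b2}: {b0,b1} ∩ {b0,b2} = {b0}; idom=b0

DF derivation:
  join b2 pred b0: · stop@b0
  join b2 pred b1: b1 stop@b0
  join b3 pred b0: · stop@b0
  join b3 pred b2: b2 stop@b0
  join b4 pred b1: b1 stop@b0
  join b4 pred b2: b2 stop@b0
  b0: DF=∅
  b1: DF={b2,b4}
  b2: DF={b3,b4}
  b3: DF=∅
  b4: DF=∅

DF(b1) = ["b2", "b4"]

Answer: ["b2", "b4"]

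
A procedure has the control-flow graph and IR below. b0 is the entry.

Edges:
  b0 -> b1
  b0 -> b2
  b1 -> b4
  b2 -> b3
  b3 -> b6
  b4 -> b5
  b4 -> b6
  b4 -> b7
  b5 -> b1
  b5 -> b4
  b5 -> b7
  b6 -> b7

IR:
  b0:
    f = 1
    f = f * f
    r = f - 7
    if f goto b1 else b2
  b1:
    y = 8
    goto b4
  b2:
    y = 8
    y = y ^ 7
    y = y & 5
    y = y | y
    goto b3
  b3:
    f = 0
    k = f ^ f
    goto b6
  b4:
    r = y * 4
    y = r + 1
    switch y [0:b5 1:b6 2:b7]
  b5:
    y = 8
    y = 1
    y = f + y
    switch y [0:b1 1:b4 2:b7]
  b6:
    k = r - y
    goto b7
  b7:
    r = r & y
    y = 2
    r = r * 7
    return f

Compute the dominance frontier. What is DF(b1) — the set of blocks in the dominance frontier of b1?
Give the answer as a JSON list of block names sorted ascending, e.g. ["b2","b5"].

idom tree: b1←b0 b2←b0 b3←b2 b4←b1 b5←b4 b6←b0 b7←b0
Join-block Dom:
  b1: preds {b0,b5}: {b0} ∩ {b0,b1,b4,b5} = {b0}; idom=b0
  b4: preds {b1,b5}: {b0,b1} ∩ {b0,b1,b4,b5} = {b0,b1}; idom=b1
  b6: preds {b3,b4}: {b0,b2,b3} ∩ {b0,b1,b4} = {b0}; idom=b0
  b7: preds {b4,b5,b6}: {b0,b1,b4} ∩ {b0,b1,b4,b5} ∩ {b0,b6} = {b0}; idom=b0

Frontier:
  b1←b0: walk · to b0
  b1←b5: walk b5→b4→b1 to b0
  b4←b1: walk · to b1
  b4←b5: walk b5→b4 to b1
  b6←b3: walk b3→b2 to b0
  b6←b4: walk b4→b1 to b0
  b7←b4: walk b4→b1 to b0
  b7←b5: walk b5→b4→b1 to b0
  b7←b6: walk b6 to b0
  b0 → ∅
  b1 → {b1,b6,b7}
  b2 → {b6}
  b3 → {b6}
  b4 → {b1,b4,b6,b7}
  b5 → {b1,b4,b7}
  b6 → {b7}
  b7 → ∅

DF(b1) = ["b1", "b6", "b7"]

Answer: ["b1", "b6", "b7"]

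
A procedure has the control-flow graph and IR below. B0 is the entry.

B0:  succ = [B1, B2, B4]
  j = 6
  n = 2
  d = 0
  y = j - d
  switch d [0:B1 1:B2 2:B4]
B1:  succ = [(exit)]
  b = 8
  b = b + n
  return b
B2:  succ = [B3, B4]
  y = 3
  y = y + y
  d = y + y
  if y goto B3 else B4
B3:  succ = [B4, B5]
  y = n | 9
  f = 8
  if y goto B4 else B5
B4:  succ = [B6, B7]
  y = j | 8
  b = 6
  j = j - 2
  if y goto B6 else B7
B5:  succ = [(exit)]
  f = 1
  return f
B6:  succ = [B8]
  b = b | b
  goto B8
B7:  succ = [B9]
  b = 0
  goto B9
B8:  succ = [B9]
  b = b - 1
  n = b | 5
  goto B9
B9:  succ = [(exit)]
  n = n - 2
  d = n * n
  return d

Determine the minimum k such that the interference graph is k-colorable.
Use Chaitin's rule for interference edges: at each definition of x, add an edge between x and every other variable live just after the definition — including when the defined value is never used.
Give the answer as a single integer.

Per-block:
  B0 def {d,j,n,y} use ∅
  B1 def {b} use {n}
  B2 def {d,y} use ∅
  B3 def {f,y} use {n}
  B4 def {b,j,y} use {j}
  B5 def {f} use ∅
  B6 def {b} use {b}
  B7 def {b} use ∅
  B8 def {b,n} use {b}
  B9 def {d,n} use {n}

Liveness:
  live B0: ∅→{j,n}
  live B1: {n}→∅
  live B2: {j,n}→{j,n}
  live B3: {j,n}→{j,n}
  live B4: {j,n}→{b,n}
  live B5: ∅→∅
  live B6: {b}→{b}
  live B7: {n}→{n}
  live B8: {b}→{n}
  live B9: {n}→∅

Interference:
  b: {j,n,y}
  d: {j,n,y}
  f: {j,n,y}
  j: {b,d,f,n,y}
  n: {b,d,f,j,y}
  y: {b,d,f,j,n}

Chromatic number:
  lower bound: {b,j,n,y} mutually conflict ⇒ χ ≥ 4
  4-colouring: c0={j}  c1={n}  c2={y}  c3={b,d,f}
  χ = 4

Answer: 4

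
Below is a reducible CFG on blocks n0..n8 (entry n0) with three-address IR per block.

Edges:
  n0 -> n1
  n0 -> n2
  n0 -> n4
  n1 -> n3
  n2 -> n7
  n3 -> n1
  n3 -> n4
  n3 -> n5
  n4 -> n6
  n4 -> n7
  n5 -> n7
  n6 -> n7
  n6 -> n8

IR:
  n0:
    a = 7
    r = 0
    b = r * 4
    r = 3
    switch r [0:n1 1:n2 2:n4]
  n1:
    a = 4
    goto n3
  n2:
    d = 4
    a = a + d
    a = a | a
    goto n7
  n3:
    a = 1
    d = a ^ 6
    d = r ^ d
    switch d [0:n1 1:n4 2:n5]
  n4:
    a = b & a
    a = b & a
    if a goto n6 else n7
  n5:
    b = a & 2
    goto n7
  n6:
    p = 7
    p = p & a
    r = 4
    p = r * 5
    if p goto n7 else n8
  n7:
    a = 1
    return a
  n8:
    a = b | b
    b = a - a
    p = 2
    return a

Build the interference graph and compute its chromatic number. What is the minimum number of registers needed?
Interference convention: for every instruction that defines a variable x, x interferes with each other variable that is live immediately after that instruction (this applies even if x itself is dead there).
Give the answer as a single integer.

def/use:
  n0: def={a,b,r} ue=∅
  n1: def={a} ue=∅
  n2: def={a,d} ue={a}
  n3: def={a,d} ue={r}
  n4: def={a} ue={a,b}
  n5: def={b} ue={a}
  n6: def={p,r} ue={a}
  n7: def={a} ue=∅
  n8: def={a,b,p} ue={b}

Live sets:
  n0: in=∅ out={a,b,r}
  n1: in={b,r} out={b,r}
  n2: in={a} out=∅
  n3: in={b,r} out={a,b,r}
  n4: in={a,b} out={a,b}
  n5: in={a} out=∅
  n6: in={a,b} out={b}
  n7: in=∅ out=∅
  n8: in={b} out=∅

Interference:
  a: {b,d,p,r}
  b: {a,d,p,r}
  d: {a,b,r}
  p: {a,b}
  r: {a,b,d}

Registers:
  clique {a,b,d,r} ⇒ need ≥ 4
  4-colouring: R0={a}  R1={b}  R2={d,p}  R3={r}
  χ = 4

Answer: 4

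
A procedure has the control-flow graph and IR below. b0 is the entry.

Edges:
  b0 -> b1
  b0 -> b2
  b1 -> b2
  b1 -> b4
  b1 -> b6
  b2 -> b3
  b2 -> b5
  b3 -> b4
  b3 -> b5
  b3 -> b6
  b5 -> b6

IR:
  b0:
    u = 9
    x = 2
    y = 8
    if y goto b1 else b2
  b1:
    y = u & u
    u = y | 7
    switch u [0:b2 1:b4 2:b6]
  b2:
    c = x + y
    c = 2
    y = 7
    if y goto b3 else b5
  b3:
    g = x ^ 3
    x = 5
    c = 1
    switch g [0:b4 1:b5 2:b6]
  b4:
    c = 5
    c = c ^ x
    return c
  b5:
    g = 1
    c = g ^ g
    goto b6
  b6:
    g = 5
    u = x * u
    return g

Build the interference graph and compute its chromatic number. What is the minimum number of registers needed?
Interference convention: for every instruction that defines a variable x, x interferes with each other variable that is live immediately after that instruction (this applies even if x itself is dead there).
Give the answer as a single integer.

Per-block:
  b0: {u,x,y} / ∅
  b1: {u,y} / {u}
  b2: {c,y} / {x,y}
  b3: {c,g,x} / {x}
  b4: {c} / {x}
  b5: {c,g} / ∅
  b6: {g,u} / {u,x}

Liveness:
  b0: in=∅ out={u,x,y}
  b1: in={u,x} out={u,x,y}
  b2: in={u,x,y} out={u,x}
  b3: in={u,x} out={u,x}
  b4: in={x} out=∅
  b5: in={u,x} out={u,x}
  b6: in={u,x} out=∅

Interference:
  c↔{g,u,x}
  g↔{c,u,x}
  u↔{c,g,x,y}
  x↔{c,g,u,y}
  y↔{u,x}

Registers:
  clique {c,g,u,x} ⇒ need ≥ 4
  4-colouring: c0={u}  c1={x}  c2={c,y}  c3={g}
  χ = 4

Answer: 4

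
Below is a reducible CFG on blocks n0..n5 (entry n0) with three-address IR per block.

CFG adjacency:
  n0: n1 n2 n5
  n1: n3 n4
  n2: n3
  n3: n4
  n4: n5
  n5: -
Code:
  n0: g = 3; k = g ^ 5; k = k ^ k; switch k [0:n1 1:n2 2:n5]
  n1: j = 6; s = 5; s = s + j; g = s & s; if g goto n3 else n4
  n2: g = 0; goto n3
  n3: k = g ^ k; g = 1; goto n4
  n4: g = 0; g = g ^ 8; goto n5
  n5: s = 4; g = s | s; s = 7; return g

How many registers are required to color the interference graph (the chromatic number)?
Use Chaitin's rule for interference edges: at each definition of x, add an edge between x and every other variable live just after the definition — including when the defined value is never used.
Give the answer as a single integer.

def/use:
  n0: def={g,k} ue=∅
  n1: def={g,j,s} ue=∅
  n2: def={g} ue=∅
  n3: def={g,k} ue={g,k}
  n4: def={g} ue=∅
  n5: def={g,s} ue=∅

Backward fixpoint:
  live n0: ∅→{k}
  live n1: {k}→{g,k}
  live n2: {k}→{g,k}
  live n3: {g,k}→∅
  live n4: ∅→∅
  live n5: ∅→∅

Interference:
  g↔{k,s}
  j↔{k,s}
  k↔{g,j,s}
  s↔{g,j,k}

Chromatic number:
  {g,k,s} pairwise interfere (3-clique) ⇒ χ ≥ 3
  3-colouring: R0={k}  R1={s}  R2={g,j}
  χ = 3

Answer: 3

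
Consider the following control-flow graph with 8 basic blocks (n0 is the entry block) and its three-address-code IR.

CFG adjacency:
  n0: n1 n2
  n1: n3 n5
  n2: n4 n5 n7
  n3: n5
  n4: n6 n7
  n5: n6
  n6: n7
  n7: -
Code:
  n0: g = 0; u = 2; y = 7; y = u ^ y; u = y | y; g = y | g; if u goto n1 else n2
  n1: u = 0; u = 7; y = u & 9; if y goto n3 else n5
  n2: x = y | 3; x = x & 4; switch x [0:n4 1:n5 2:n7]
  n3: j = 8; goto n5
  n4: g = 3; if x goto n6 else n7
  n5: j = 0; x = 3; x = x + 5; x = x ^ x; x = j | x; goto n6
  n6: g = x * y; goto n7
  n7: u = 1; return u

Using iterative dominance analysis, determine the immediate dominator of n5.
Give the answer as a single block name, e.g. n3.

idom tree: n1←n0 n2←n0 n3←n1 n4←n2 n5←n0 n6←n0 n7←n0
Join-block Dom:
  n5: preds {n1,n2,n3}: {n0,n1} ∩ {n0,n2} ∩ {n0,n1,n3} = {n0}; idom=n0
  n6: preds {n4,n5}: {n0,n2,n4} ∩ {n0,n5} = {n0}; idom=n0
  n7: preds {n2,n4,n6}: {n0,n2} ∩ {n0,n2,n4} ∩ {n0,n6} = {n0}; idom=n0

idom(n5) = n0

Answer: n0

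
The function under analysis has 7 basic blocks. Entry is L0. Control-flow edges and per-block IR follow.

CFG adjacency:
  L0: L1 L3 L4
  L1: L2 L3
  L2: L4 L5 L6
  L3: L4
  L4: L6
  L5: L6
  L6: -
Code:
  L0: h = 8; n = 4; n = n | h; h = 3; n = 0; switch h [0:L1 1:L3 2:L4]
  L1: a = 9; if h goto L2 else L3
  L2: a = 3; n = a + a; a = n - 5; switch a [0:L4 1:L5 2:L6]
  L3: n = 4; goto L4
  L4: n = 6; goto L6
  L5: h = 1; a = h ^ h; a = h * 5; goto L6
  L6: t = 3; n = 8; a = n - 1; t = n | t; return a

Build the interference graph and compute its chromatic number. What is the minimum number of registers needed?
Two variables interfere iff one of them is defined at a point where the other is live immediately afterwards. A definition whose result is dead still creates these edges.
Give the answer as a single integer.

Answer: 3

Working:
Block summaries:
  L0: {h,n} / ∅
  L1: {a} / {h}
  L2: {a,n} / ∅
  L3: {n} / ∅
  L4: {n} / ∅
  L5: {a,h} / ∅
  L6: {a,n,t} / ∅

Live sets:
  L0: in=∅ out={h}
  L1: in={h} out=∅
  L2: in=∅ out=∅
  L3: in=∅ out=∅
  L4: in=∅ out=∅
  L5: in=∅ out=∅
  L6: in=∅ out=∅

Interference:
  a: {h,n,t}
  h: {a,n}
  n: {a,h,t}
  t: {a,n}

Colouring:
  clique {a,h,n} ⇒ need ≥ 3
  assign a→r0 h→r2 n→r1 t→r2 — no edge inside a register ⇒ χ ≤ 3
  χ = 3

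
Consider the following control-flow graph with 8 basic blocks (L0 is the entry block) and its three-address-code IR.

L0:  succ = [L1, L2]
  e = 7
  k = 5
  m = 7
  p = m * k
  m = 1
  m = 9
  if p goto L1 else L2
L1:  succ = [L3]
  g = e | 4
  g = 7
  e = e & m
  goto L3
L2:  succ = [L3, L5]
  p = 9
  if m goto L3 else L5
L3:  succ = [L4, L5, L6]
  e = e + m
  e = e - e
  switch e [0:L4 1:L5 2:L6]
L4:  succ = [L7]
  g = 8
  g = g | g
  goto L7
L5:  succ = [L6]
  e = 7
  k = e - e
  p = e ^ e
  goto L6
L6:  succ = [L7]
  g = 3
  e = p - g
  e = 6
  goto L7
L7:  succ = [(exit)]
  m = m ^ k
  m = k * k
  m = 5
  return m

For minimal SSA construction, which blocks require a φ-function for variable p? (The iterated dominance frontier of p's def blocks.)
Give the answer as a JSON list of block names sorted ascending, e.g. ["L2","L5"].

idom tree: L1←L0 L2←L0 L3←L0 L4←L3 L5←L0 L6←L0 L7←L0
Dom∩ at merges:
  L3: preds {L1,L2}: {L0,L1} ∩ {L0,L2} = {L0}; idom=L0
  L5: preds {L2,L3}: {L0,L2} ∩ {L0,L3} = {L0}; idom=L0
  L6: preds {L3,L5}: {L0,L3} ∩ {L0,L5} = {L0}; idom=L0
  L7: preds {L4,L6}: {L0,L3,L4} ∩ {L0,L6} = {L0}; idom=L0

DF derivation:
  L3←L1: walk L1 to L0
  L3←L2: walk L2 to L0
  L5←L2: walk L2 to L0
  L5←L3: walk L3 to L0
  L6←L3: walk L3 to L0
  L6←L5: walk L5 to L0
  L7←L4: walk L4→L3 to L0
  L7←L6: walk L6 to L0
  DF(L0)=∅
  DF(L1)={L3}
  DF(L2)={L3,L5}
  DF(L3)={L5,L6,L7}
  DF(L4)={L7}
  DF(L5)={L6}
  DF(L6)={L7}
  DF(L7)=∅

φ for p: defs {L0,L2,L5}
  DF⁺ = {L3,L5,L6,L7}

Answer: ["L3", "L5", "L6", "L7"]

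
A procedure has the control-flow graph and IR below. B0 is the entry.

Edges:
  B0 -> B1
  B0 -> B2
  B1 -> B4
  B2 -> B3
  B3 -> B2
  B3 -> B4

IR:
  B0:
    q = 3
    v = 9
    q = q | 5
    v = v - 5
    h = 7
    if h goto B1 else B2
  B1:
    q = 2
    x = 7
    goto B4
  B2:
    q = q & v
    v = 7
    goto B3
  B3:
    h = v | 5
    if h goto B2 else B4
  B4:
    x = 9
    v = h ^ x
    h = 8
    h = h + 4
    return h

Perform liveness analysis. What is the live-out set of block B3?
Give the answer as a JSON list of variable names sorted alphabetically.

def/use:
  B0: {h,q,v} / ∅
  B1: {q,x} / ∅
  B2: {q,v} / {q,v}
  B3: {h} / {v}
  B4: {h,v,x} / {h}

Liveness:
  live B0: ∅→{h,q,v}
  live B1: {h}→{h}
  live B2: {q,v}→{q,v}
  live B3: {q,v}→{h,q,v}
  live B4: {h}→∅

live-out(B3) = ["h", "q", "v"]

Answer: ["h", "q", "v"]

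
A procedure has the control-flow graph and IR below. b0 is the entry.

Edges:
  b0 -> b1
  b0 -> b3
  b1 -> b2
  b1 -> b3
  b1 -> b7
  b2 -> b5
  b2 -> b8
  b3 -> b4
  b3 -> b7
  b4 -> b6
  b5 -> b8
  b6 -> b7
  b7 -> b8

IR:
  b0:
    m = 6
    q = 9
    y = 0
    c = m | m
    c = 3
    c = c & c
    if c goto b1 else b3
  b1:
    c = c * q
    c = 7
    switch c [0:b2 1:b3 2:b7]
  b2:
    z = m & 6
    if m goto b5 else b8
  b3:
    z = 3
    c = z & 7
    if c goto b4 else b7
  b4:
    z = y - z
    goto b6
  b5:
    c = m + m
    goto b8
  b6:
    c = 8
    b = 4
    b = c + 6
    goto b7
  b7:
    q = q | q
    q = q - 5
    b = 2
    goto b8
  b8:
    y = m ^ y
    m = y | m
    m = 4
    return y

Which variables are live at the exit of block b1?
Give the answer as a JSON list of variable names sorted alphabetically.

Answer: ["m", "q", "y"]

Derivation:
Per-block:
  b0: {c,m,q,y} / ∅
  b1: {c} / {c,q}
  b2: {z} / {m}
  b3: {c,z} / ∅
  b4: {z} / {y,z}
  b5: {c} / {m}
  b6: {b,c} / ∅
  b7: {b,q} / {q}
  b8: {m,y} / {m,y}

Liveness:
  b0: in=∅ out={c,m,q,y}
  b1: in={c,m,q,y} out={m,q,y}
  b2: in={m,y} out={m,y}
  b3: in={m,q,y} out={m,q,y,z}
  b4: in={m,q,y,z} out={m,q,y}
  b5: in={m,y} out={m,y}
  b6: in={m,q,y} out={m,q,y}
  b7: in={m,q,y} out={m,y}
  b8: in={m,y} out=∅

live-out(b1) = ["m", "q", "y"]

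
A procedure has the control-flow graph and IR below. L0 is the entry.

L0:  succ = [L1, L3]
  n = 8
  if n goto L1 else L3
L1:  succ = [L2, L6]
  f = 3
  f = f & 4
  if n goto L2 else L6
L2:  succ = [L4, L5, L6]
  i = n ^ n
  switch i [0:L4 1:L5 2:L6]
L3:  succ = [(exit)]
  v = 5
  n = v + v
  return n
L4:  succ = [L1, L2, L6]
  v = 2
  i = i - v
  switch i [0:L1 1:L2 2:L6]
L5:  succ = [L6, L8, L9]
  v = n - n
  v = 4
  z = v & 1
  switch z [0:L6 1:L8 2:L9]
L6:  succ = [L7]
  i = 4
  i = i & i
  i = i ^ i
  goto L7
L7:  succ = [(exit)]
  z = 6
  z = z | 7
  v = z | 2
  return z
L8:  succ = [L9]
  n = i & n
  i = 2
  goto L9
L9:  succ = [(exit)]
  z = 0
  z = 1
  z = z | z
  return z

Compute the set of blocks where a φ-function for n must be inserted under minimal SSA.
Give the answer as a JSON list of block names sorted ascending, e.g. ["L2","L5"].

Answer: ["L9"]

Working:
idom tree: L1←L0 L2←L1 L3←L0 L4←L2 L5←L2 L6←L1 L7←L6 L8←L5 L9←L5
Dom at joins:
  L1: preds {L0,L4}: {L0} ∩ {L0,L1,L2,L4} = {L0}; idom=L0
  L2: preds {L1,L4}: {L0,L1} ∩ {L0,L1,L2,L4} = {L0,L1}; idom=L1
  L6: preds {L1,L2,L4,L5}: {L0,L1} ∩ {L0,L1,L2} ∩ {L0,L1,L2,L4} ∩ {L0,L1,L2,L5} = {L0,L1}; idom=L1
  L9: preds {L5,L8}: {L0,L1,L2,L5} ∩ {L0,L1,L2,L5,L8} = {L0,L1,L2,L5}; idom=L5

DF walk-up:
  join L1 pred L0: · stop@L0
  join L1 pred L4: L4→L2→L1 stop@L0
  join L2 pred L1: · stop@L1
  join L2 pred L4: L4→L2 stop@L1
  join L6 pred L1: · stop@L1
  join L6 pred L2: L2 stop@L1
  join L6 pred L4: L4→L2 stop@L1
  join L6 pred L5: L5→L2 stop@L1
  join L9 pred L5: · stop@L5
  join L9 pred L8: L8 stop@L5
  DF(L0)=∅
  DF(L1)={L1}
  DF(L2)={L1,L2,L6}
  DF(L3)=∅
  DF(L4)={L1,L2,L6}
  DF(L5)={L6}
  DF(L6)=∅
  DF(L7)=∅
  DF(L8)={L9}
  DF(L9)=∅

φ for n: defs {L0,L3,L8}
  DF⁺ = {L9}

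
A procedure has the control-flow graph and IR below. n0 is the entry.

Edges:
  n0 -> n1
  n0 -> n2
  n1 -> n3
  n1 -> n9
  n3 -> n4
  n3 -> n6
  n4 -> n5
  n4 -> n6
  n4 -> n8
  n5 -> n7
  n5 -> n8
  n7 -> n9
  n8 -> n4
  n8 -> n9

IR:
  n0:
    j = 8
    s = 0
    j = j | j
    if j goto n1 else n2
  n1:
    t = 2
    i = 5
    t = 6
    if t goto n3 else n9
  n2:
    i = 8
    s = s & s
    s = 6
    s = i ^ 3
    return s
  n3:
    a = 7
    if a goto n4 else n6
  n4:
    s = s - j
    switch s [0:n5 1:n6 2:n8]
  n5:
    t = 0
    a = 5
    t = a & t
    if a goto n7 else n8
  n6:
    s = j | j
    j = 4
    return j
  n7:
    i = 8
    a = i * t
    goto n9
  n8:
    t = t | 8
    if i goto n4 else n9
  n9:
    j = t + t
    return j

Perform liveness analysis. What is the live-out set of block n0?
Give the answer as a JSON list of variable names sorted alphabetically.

Answer: ["j", "s"]

Derivation:
Block summaries:
  n0 def {j,s} use ∅
  n1 def {i,t} use ∅
  n2 def {i,s} use {s}
  n3 def {a} use ∅
  n4 def {s} use {j,s}
  n5 def {a,t} use ∅
  n6 def {j,s} use {j}
  n7 def {a,i} use {t}
  n8 def {t} use {i,t}
  n9 def {j} use {t}

Liveness:
  n0 li=∅ lo={j,s}
  n1 li={j,s} lo={i,j,s,t}
  n2 li={s} lo=∅
  n3 li={i,j,s,t} lo={i,j,s,t}
  n4 li={i,j,s,t} lo={i,j,s,t}
  n5 li={i,j,s} lo={i,j,s,t}
  n6 li={j} lo=∅
  n7 li={t} lo={t}
  n8 li={i,j,s,t} lo={i,j,s,t}
  n9 li={t} lo=∅

live-out(n0) = ["j", "s"]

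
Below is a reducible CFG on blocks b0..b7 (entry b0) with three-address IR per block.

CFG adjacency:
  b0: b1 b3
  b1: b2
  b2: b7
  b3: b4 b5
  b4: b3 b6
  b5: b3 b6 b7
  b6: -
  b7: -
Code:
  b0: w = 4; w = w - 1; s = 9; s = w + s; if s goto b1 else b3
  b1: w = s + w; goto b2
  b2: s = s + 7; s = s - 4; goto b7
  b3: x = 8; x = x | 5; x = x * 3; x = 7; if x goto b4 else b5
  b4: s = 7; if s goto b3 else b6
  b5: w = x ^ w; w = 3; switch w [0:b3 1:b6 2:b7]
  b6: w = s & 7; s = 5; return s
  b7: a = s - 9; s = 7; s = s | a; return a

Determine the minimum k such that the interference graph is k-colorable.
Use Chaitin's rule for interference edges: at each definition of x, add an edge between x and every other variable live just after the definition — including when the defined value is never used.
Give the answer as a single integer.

def/use:
  b0: {s,w} / ∅
  b1: {w} / {s,w}
  b2: {s} / {s}
  b3: {x} / ∅
  b4: {s} / ∅
  b5: {w} / {w,x}
  b6: {s,w} / {s}
  b7: {a,s} / {s}

Live sets:
  b0 li=∅ lo={s,w}
  b1 li={s,w} lo={s}
  b2 li={s} lo={s}
  b3 li={s,w} lo={s,w,x}
  b4 li={w} lo={s,w}
  b5 li={s,w,x} lo={s,w}
  b6 li={s} lo=∅
  b7 li={s} lo=∅

Interfere edges:
  a↔{s}
  s↔{a,w,x}
  w↔{s,x}
  x↔{s,w}

Colouring:
  lower bound: {s,w,x} mutually conflict ⇒ χ ≥ 3
  assign a→r1 s→r0 w→r1 x→r2 — no edge inside a register ⇒ χ ≤ 3
  χ = 3

Answer: 3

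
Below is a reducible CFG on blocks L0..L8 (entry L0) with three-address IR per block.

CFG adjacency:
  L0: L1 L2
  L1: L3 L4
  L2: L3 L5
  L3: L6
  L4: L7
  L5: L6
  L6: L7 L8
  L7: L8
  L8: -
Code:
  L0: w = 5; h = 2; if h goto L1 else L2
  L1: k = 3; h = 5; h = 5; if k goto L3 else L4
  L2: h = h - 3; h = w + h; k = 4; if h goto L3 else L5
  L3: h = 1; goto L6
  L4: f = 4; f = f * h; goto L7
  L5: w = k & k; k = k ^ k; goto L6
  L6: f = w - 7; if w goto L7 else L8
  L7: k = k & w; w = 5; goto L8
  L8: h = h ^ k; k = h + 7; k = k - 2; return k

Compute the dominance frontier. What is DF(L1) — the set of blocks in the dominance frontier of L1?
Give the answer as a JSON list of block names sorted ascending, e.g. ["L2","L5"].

Answer: ["L3", "L7"]

Analysis:
idom tree: L1←L0 L2←L0 L3←L0 L4←L1 L5←L2 L6←L0 L7←L0 L8←L0
Dom at joins:
  L3: preds {L1,L2}: {L0,L1} ∩ {L0,L2} = {L0}; idom=L0
  L6: preds {L3,L5}: {L0,L3} ∩ {L0,L2,L5} = {L0}; idom=L0
  L7: preds {L4,L6}: {L0,L1,L4} ∩ {L0,L6} = {L0}; idom=L0
  L8: preds {L6,L7}: {L0,L6} ∩ {L0,L7} = {L0}; idom=L0

DF walk-up:
  join L3 pred L1: L1 stop@L0
  join L3 pred L2: L2 stop@L0
  join L6 pred L3: L3 stop@L0
  join L6 pred L5: L5→L2 stop@L0
  join L7 pred L4: L4→L1 stop@L0
  join L7 pred L6: L6 stop@L0
  join L8 pred L6: L6 stop@L0
  join L8 pred L7: L7 stop@L0
  L0: DF=∅
  L1: DF={L3,L7}
  L2: DF={L3,L6}
  L3: DF={L6}
  L4: DF={L7}
  L5: DF={L6}
  L6: DF={L7,L8}
  L7: DF={L8}
  L8: DF=∅

DF(L1) = ["L3", "L7"]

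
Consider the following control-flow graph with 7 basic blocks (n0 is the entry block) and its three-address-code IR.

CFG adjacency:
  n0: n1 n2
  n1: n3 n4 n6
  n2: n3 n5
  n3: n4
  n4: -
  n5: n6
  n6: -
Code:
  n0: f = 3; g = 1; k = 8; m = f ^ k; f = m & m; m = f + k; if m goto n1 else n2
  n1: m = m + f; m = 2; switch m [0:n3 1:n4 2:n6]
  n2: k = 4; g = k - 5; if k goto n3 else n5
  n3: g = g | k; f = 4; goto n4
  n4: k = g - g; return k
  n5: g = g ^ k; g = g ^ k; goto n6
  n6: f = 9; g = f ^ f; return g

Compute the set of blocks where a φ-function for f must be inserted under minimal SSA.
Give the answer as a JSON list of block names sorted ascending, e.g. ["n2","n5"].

Answer: ["n4"]

Working:
idom tree: n1←n0 n2←n0 n3←n0 n4←n0 n5←n2 n6←n0
Dom∩ at merges:
  n3: preds {n1,n2}: {n0,n1} ∩ {n0,n2} = {n0}; idom=n0
  n4: preds {n1,n3}: {n0,n1} ∩ {n0,n3} = {n0}; idom=n0
  n6: preds {n1,n5}: {n0,n1} ∩ {n0,n2,n5} = {n0}; idom=n0

DF derivation:
  n3←n1: walk n1 to n0
  n3←n2: walk n2 to n0
  n4←n1: walk n1 to n0
  n4←n3: walk n3 to n0
  n6←n1: walk n1 to n0
  n6←n5: walk n5→n2 to n0
  DF(n0)=∅
  DF(n1)={n3,n4,n6}
  DF(n2)={n3,n6}
  DF(n3)={n4}
  DF(n4)=∅
  DF(n5)={n6}
  DF(n6)=∅

φ for f: defs {n0,n3,n6}
  DF⁺ = {n4}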